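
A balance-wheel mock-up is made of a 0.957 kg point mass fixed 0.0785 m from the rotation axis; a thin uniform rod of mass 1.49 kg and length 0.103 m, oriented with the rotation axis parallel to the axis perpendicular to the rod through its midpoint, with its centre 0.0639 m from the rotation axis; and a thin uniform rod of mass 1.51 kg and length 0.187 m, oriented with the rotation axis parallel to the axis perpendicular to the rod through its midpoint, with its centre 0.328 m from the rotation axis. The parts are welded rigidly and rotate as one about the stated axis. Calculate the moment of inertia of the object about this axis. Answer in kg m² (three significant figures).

0.180

Point mass: I_cm = 0; centre at d = 0.0785 m, so I = I_cm + Md² gives I = 0 + (0.957)(0.0785)² = 0.0058973 kg m².
Thin rod: I_cm = (1/12)ML² = (1/12)(1.49)(0.103)² = 0.0013173 kg m²; centre at d = 0.0639 m, so I = I_cm + Md² gives I = 0.0013173 + (1.49)(0.0639)² = 0.0074013 kg m².
Thin rod: I_cm = (1/12)ML² = (1/12)(1.51)(0.187)² = 0.0044003 kg m²; centre at d = 0.328 m, so I = I_cm + Md² gives I = 0.0044003 + (1.51)(0.328)² = 0.16685 kg m².
Total I = 0.0058973 + 0.0074013 + 0.16685 = 0.18015 kg m².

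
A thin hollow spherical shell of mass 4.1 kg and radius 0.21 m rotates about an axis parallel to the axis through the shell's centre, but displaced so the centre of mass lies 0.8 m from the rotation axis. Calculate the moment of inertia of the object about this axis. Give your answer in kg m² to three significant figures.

I_cm = (2/3)MR² = (2/3)(4.1)(0.21)² = 0.12054 kg m²; centre at d = 0.8 m, so the parallel axis theorem gives I = 0.12054 + (4.1)(0.8)² = 2.7445 kg m².

2.74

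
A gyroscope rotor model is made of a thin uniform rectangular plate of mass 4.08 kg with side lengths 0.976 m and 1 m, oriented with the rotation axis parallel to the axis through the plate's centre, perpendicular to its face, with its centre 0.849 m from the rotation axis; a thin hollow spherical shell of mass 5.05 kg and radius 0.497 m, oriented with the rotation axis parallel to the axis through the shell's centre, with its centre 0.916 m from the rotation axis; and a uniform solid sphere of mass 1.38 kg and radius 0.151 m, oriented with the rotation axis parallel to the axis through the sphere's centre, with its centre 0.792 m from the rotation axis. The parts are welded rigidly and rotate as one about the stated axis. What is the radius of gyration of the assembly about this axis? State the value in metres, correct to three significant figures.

Rectangular plate: I_cm = (1/12)M(a²+b²) = (1/12)(4.08)[(0.976)² + (1)²] = 0.66388 kg m²; centre at d = 0.849 m, so I = I_cm + Md² gives I = 0.66388 + (4.08)(0.849)² = 3.6047 kg m².
Spherical shell: I_cm = (2/3)MR² = (2/3)(5.05)(0.497)² = 0.8316 kg m²; centre at d = 0.916 m, so I = I_cm + Md² gives I = 0.8316 + (5.05)(0.916)² = 5.0688 kg m².
Solid sphere: I_cm = (2/5)MR² = (2/5)(1.38)(0.151)² = 0.012586 kg m²; centre at d = 0.792 m, so I = I_cm + Md² gives I = 0.012586 + (1.38)(0.792)² = 0.87821 kg m².
Total I = 9.5518 kg m²; total mass M = 10.51 kg.
k = √(I/M) = √(9.5518/10.51) = 0.95332 m.

0.953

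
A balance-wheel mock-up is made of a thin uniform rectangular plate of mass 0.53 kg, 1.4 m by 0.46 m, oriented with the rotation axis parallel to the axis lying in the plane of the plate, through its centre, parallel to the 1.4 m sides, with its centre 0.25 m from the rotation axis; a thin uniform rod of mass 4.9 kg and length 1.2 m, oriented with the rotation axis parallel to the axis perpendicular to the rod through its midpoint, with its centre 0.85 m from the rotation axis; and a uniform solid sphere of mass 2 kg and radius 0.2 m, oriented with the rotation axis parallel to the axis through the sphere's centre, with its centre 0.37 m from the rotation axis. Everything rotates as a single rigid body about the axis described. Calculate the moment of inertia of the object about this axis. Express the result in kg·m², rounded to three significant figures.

Rectangular plate: I_cm = (1/12)Mb² = (1/12)(0.53)(0.46)² = 0.0093457 kg·m²; centre at d = 0.25 m, so I = I_cm + Md² gives I = 0.0093457 + (0.53)(0.25)² = 0.042471 kg·m².
Thin rod: I_cm = (1/12)ML² = (1/12)(4.9)(1.2)² = 0.588 kg·m²; centre at d = 0.85 m, so I = I_cm + Md² gives I = 0.588 + (4.9)(0.85)² = 4.1282 kg·m².
Solid sphere: I_cm = (2/5)MR² = (2/5)(2)(0.2)² = 0.032 kg·m²; centre at d = 0.37 m, so I = I_cm + Md² gives I = 0.032 + (2)(0.37)² = 0.3058 kg·m².
Total I = 0.042471 + 4.1282 + 0.3058 = 4.4765 kg·m².

4.48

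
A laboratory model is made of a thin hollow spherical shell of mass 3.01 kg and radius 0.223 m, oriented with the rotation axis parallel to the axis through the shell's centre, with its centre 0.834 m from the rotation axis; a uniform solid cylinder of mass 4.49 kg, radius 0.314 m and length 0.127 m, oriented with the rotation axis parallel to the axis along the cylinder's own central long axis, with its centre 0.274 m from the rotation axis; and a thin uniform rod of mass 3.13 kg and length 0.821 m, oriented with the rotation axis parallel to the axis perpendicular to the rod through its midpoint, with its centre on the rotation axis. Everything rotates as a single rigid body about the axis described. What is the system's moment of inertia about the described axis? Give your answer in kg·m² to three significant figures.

2.93

Spherical shell: I_cm = (2/3)MR² = (2/3)(3.01)(0.223)² = 0.09979 kg·m²; centre at d = 0.834 m, so I = I_cm + Md² gives I = 0.09979 + (3.01)(0.834)² = 2.1934 kg·m².
Solid cylinder: I_cm = (1/2)MR² = (1/2)(4.49)(0.314)² = 0.22135 kg·m²; centre at d = 0.274 m, so I = I_cm + Md² gives I = 0.22135 + (4.49)(0.274)² = 0.55844 kg·m².
Thin rod: I_cm = (1/12)ML² = (1/12)(3.13)(0.821)² = 0.17581 kg·m²; axis through the centre, so I = 0.17581 kg·m².
Total I = 2.1934 + 0.55844 + 0.17581 = 2.9277 kg·m².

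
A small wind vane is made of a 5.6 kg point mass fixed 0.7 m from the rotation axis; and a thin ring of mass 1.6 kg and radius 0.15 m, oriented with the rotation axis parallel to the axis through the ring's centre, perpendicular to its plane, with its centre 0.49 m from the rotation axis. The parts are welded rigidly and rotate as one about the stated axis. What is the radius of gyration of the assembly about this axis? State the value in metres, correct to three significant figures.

Point mass: I_cm = 0; centre at d = 0.7 m, so I = I_cm + Md² gives I = 0 + (5.6)(0.7)² = 2.744 kg·m².
Thin ring: I_cm = MR² = (1.6)(0.15)² = 0.036 kg·m²; centre at d = 0.49 m, so I = I_cm + Md² gives I = 0.036 + (1.6)(0.49)² = 0.42016 kg·m².
Total I = 3.1642 kg·m²; total mass M = 7.2 kg.
k = √(I/M) = √(3.1642/7.2) = 0.66292 m.

0.663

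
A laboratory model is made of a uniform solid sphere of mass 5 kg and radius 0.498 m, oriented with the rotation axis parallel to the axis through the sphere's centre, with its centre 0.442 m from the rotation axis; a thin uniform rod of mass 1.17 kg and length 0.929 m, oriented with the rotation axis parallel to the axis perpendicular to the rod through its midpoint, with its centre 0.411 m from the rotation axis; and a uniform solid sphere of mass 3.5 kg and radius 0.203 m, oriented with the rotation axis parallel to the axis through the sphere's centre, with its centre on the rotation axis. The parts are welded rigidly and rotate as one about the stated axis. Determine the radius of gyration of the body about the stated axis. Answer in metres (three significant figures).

0.433

Solid sphere: I_cm = (2/5)MR² = (2/5)(5)(0.498)² = 0.49601 kg·m²; centre at d = 0.442 m, so I = I_cm + Md² gives I = 0.49601 + (5)(0.442)² = 1.4728 kg·m².
Thin rod: I_cm = (1/12)ML² = (1/12)(1.17)(0.929)² = 0.084146 kg·m²; centre at d = 0.411 m, so I = I_cm + Md² gives I = 0.084146 + (1.17)(0.411)² = 0.28178 kg·m².
Solid sphere: I_cm = (2/5)MR² = (2/5)(3.5)(0.203)² = 0.057693 kg·m²; axis through the centre, so I = 0.057693 kg·m².
Total I = 1.8123 kg·m²; total mass M = 9.67 kg.
k = √(I/M) = √(1.8123/9.67) = 0.43291 m.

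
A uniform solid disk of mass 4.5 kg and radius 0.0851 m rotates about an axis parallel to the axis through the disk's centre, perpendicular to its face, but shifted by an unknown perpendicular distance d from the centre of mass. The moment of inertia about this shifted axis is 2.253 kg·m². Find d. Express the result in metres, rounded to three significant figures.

About the centre-of-mass axis, I_cm = (1/2)MR² = (1/2)(4.5)(0.0851)² = 0.016295 kg·m².
Parallel axis theorem: I = I_cm + Md², so Md² = 2.253 − 0.016295 = 2.2367 kg·m².
d = √(2.2367 / 4.5) = 0.70501 m.

0.705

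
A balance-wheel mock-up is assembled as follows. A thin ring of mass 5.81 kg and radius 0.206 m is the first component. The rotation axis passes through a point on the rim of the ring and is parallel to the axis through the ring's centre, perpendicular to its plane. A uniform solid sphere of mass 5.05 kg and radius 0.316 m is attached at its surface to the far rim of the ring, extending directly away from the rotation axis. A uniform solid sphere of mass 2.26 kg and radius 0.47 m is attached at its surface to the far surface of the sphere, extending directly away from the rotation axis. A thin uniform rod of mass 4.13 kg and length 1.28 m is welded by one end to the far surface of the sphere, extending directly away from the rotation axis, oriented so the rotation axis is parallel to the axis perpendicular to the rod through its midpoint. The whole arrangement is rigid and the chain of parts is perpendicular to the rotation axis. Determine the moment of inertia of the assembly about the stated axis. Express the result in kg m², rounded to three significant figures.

Thin ring: I_cm = MR² = (5.81)(0.206)² = 0.24655 kg m²; centre at d = 0.206 m, so the parallel axis theorem gives I = 0.24655 + (5.81)(0.206)² = 0.49311 kg m².
Solid sphere: I_cm = (2/5)MR² = (2/5)(5.05)(0.316)² = 0.20171 kg m²; centre at d = 0.206 + 0.206 + 0.316 = 0.728 m, so the parallel axis theorem gives I = 0.20171 + (5.05)(0.728)² = 2.8781 kg m².
Solid sphere: I_cm = (2/5)MR² = (2/5)(2.26)(0.47)² = 0.19969 kg m²; centre at d = 0.206 + 0.206 + 0.316 + 0.316 + 0.47 = 1.514 m, so the parallel axis theorem gives I = 0.19969 + (2.26)(1.514)² = 5.3801 kg m².
Thin rod: I_cm = (1/12)ML² = (1/12)(4.13)(1.28)² = 0.56388 kg m²; centre at d = 0.206 + 0.206 + 0.316 + 0.316 + 0.47 + 0.47 + 0.64 = 2.624 m, so the parallel axis theorem gives I = 0.56388 + (4.13)(2.624)² = 29 kg m².
Total I = 0.49311 + 2.8781 + 5.3801 + 29 = 37.752 kg m².

37.8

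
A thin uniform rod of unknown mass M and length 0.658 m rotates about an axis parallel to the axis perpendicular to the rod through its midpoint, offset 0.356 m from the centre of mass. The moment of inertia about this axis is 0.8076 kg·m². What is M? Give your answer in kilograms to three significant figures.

I = I_cm + Md² = (1/12)ML² + Md² = M·[0.0833333·(0.658)² + (0.356)²] = M·0.16282.
So M = 0.8076 / 0.16282 = 4.9602 kg.

4.96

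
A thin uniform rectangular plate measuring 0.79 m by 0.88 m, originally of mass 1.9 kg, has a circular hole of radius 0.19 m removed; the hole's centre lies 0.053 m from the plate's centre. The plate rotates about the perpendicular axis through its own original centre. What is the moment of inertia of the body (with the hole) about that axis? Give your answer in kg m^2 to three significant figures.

0.215

Unpierced body about its centre: I₀ = (1/12)M(a²+b²) = (1/12)(1.9)[(0.79)² + (0.88)²] = 0.22143 kg m^2.
The removed disk has mass m = M·πr²/(ab) = (1.9)·π(0.19)²/(0.79·0.88) = 0.30996 kg (same uniform areal density).
Its moment of inertia about the rotation axis (parallel-axis theorem): I_hole = (1/2)mr² + md² = (1/2)(0.30996)(0.19)² + (0.30996)(0.053)² = 0.0064654 kg m^2.
Treating the hole as negative mass, I = I₀ − I_hole = 0.22143 − 0.0064654 = 0.21496 kg m^2.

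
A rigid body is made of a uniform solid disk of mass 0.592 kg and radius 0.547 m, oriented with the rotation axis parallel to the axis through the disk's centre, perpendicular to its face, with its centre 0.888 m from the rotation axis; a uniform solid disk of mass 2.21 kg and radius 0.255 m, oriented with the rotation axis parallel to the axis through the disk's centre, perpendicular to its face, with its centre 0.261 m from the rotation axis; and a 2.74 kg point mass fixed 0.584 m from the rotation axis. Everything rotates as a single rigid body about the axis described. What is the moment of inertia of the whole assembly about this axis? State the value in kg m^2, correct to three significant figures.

Solid disk: I_cm = (1/2)MR² = (1/2)(0.592)(0.547)² = 0.088566 kg m^2; centre at d = 0.888 m, so I = I_cm + Md² gives I = 0.088566 + (0.592)(0.888)² = 0.55538 kg m^2.
Solid disk: I_cm = (1/2)MR² = (1/2)(2.21)(0.255)² = 0.071853 kg m^2; centre at d = 0.261 m, so I = I_cm + Md² gives I = 0.071853 + (2.21)(0.261)² = 0.2224 kg m^2.
Point mass: I_cm = 0; centre at d = 0.584 m, so I = I_cm + Md² gives I = 0 + (2.74)(0.584)² = 0.93449 kg m^2.
Total I = 0.55538 + 0.2224 + 0.93449 = 1.7123 kg m^2.

1.71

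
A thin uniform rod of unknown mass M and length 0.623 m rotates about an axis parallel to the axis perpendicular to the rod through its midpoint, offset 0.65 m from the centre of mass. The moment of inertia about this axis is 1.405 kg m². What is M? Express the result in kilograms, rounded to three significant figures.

3.09

I = I_cm + Md² = (1/12)ML² + Md² = M·[0.0833333·(0.623)² + (0.65)²] = M·0.45484.
So M = 1.405 / 0.45484 = 3.089 kg.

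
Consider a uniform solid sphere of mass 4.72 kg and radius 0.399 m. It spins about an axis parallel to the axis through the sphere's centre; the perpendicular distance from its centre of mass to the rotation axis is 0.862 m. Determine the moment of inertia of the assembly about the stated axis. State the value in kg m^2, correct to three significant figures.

I_cm = (2/5)MR² = (2/5)(4.72)(0.399)² = 0.30057 kg m^2; centre at d = 0.862 m, so the parallel axis theorem gives I = 0.30057 + (4.72)(0.862)² = 3.8077 kg m^2.

3.81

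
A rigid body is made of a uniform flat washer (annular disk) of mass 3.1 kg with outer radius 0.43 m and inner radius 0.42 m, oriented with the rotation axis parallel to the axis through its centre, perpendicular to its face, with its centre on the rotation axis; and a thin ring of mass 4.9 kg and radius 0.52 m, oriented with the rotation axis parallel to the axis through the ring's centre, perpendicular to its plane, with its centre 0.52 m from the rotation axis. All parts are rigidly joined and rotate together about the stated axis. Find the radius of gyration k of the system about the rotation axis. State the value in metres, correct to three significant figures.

0.633

Annular disk: I_cm = (1/2)M(R²+r²) = (1/2)(3.1)[(0.43)² + (0.42)²] = 0.56001 kg m^2; axis through the centre, so I = 0.56001 kg m^2.
Thin ring: I_cm = MR² = (4.9)(0.52)² = 1.325 kg m^2; centre at d = 0.52 m, so I = I_cm + Md² gives I = 1.325 + (4.9)(0.52)² = 2.6499 kg m^2.
Total I = 3.2099 kg m^2; total mass M = 8 kg.
k = √(I/M) = √(3.2099/8) = 0.63344 m.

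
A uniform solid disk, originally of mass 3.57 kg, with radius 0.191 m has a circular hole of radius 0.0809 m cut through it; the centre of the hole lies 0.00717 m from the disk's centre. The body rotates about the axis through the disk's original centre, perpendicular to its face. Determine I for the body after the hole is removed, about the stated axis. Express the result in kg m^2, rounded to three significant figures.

Unpierced body about its centre: I₀ = (1/2)MR² = (1/2)(3.57)(0.191)² = 0.065119 kg m^2.
The removed disk has mass m = M·(r/R)² = (3.57)(0.0809/0.191)² = 0.64047 kg (same uniform areal density).
Its moment of inertia about the rotation axis (parallel-axis theorem): I_hole = (1/2)mr² + md² = (1/2)(0.64047)(0.0809)² + (0.64047)(0.00717)² = 0.0021288 kg m^2.
Treating the hole as negative mass, I = I₀ − I_hole = 0.065119 − 0.0021288 = 0.06299 kg m^2.

0.0630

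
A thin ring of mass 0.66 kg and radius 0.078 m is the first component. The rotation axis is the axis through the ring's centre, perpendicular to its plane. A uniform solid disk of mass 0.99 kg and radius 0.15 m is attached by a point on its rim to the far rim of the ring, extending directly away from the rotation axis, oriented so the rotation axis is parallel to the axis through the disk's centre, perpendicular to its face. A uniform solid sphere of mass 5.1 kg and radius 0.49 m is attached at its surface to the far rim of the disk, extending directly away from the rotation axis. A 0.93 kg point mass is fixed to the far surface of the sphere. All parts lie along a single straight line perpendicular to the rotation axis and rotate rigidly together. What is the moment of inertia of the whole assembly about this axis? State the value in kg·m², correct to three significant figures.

6.11

Thin ring: I_cm = MR² = (0.66)(0.078)² = 0.0040154 kg·m²; axis through the centre, so I = 0.0040154 kg·m².
Solid disk: I_cm = (1/2)MR² = (1/2)(0.99)(0.15)² = 0.011137 kg·m²; centre at d = 0.078 + 0.15 = 0.228 m, so I = I_cm + Md² gives I = 0.011137 + (0.99)(0.228)² = 0.062602 kg·m².
Solid sphere: I_cm = (2/5)MR² = (2/5)(5.1)(0.49)² = 0.4898 kg·m²; centre at d = 0.078 + 0.15 + 0.15 + 0.49 = 0.868 m, so I = I_cm + Md² gives I = 0.4898 + (5.1)(0.868)² = 4.3323 kg·m².
Point mass: I_cm = 0; centre at d = 0.078 + 0.15 + 0.15 + 0.49 + 0.49 = 1.358 m, so I = I_cm + Md² gives I = 0 + (0.93)(1.358)² = 1.7151 kg·m².
Total I = 0.0040154 + 0.062602 + 4.3323 + 1.7151 = 6.114 kg·m².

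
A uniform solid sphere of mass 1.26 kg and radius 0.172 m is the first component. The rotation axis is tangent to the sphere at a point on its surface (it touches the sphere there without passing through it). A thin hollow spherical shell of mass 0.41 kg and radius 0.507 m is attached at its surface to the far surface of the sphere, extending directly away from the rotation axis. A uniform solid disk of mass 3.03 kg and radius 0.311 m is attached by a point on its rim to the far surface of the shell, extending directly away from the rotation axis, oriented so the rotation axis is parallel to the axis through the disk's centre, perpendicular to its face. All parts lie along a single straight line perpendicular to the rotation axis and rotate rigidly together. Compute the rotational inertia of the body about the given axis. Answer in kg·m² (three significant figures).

Solid sphere: I_cm = (2/5)MR² = (2/5)(1.26)(0.172)² = 0.01491 kg·m²; centre at d = 0.172 m, so I = I_cm + Md² gives I = 0.01491 + (1.26)(0.172)² = 0.052186 kg·m².
Spherical shell: I_cm = (2/3)MR² = (2/3)(0.41)(0.507)² = 0.07026 kg·m²; centre at d = 0.172 + 0.172 + 0.507 = 0.851 m, so I = I_cm + Md² gives I = 0.07026 + (0.41)(0.851)² = 0.36718 kg·m².
Solid disk: I_cm = (1/2)MR² = (1/2)(3.03)(0.311)² = 0.14653 kg·m²; centre at d = 0.172 + 0.172 + 0.507 + 0.507 + 0.311 = 1.669 m, so I = I_cm + Md² gives I = 0.14653 + (3.03)(1.669)² = 8.5868 kg·m².
Total I = 0.052186 + 0.36718 + 8.5868 = 9.0062 kg·m².

9.01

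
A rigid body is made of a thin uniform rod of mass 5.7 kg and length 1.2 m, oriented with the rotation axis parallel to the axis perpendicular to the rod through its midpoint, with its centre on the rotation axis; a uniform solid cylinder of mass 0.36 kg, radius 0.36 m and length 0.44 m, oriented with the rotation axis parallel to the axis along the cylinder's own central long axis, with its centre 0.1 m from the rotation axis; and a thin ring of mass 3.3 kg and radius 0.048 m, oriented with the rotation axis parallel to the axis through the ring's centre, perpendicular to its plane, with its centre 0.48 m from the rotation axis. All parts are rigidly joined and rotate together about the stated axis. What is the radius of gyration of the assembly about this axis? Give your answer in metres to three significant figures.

Thin rod: I_cm = (1/12)ML² = (1/12)(5.7)(1.2)² = 0.684 kg·m²; axis through the centre, so I = 0.684 kg·m².
Solid cylinder: I_cm = (1/2)MR² = (1/2)(0.36)(0.36)² = 0.023328 kg·m²; centre at d = 0.1 m, so the parallel axis theorem gives I = 0.023328 + (0.36)(0.1)² = 0.026928 kg·m².
Thin ring: I_cm = MR² = (3.3)(0.048)² = 0.0076032 kg·m²; centre at d = 0.48 m, so the parallel axis theorem gives I = 0.0076032 + (3.3)(0.48)² = 0.76792 kg·m².
Total I = 1.4789 kg·m²; total mass M = 9.36 kg.
k = √(I/M) = √(1.4789/9.36) = 0.39749 m.

0.397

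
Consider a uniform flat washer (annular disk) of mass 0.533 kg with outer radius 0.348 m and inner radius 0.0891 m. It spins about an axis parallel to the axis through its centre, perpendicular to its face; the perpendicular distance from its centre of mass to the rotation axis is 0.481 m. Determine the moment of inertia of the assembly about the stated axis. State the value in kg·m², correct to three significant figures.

0.158

I_cm = (1/2)M(R²+r²) = (1/2)(0.533)[(0.348)² + (0.0891)²] = 0.03439 kg·m²; centre at d = 0.481 m, so I = I_cm + Md² gives I = 0.03439 + (0.533)(0.481)² = 0.15771 kg·m².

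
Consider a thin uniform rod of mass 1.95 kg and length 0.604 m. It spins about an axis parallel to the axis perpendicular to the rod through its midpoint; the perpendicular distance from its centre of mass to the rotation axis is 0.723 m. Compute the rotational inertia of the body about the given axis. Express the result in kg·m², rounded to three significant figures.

1.08

I_cm = (1/12)ML² = (1/12)(1.95)(0.604)² = 0.059283 kg·m²; centre at d = 0.723 m, so I = I_cm + Md² gives I = 0.059283 + (1.95)(0.723)² = 1.0786 kg·m².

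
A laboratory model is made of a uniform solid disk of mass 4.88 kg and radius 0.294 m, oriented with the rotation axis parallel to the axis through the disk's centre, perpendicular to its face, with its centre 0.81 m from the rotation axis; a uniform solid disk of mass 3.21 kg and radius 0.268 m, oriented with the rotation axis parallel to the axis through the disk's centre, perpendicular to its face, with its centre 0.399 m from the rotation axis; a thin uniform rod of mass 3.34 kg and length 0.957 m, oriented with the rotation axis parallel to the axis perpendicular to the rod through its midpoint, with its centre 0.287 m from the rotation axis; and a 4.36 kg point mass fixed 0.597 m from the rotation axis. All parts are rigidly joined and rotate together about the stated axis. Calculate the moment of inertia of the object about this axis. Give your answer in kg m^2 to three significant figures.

6.12

Solid disk: I_cm = (1/2)MR² = (1/2)(4.88)(0.294)² = 0.2109 kg m^2; centre at d = 0.81 m, so I = I_cm + Md² gives I = 0.2109 + (4.88)(0.81)² = 3.4127 kg m^2.
Solid disk: I_cm = (1/2)MR² = (1/2)(3.21)(0.268)² = 0.11528 kg m^2; centre at d = 0.399 m, so I = I_cm + Md² gives I = 0.11528 + (3.21)(0.399)² = 0.62631 kg m^2.
Thin rod: I_cm = (1/12)ML² = (1/12)(3.34)(0.957)² = 0.25491 kg m^2; centre at d = 0.287 m, so I = I_cm + Md² gives I = 0.25491 + (3.34)(0.287)² = 0.53002 kg m^2.
Point mass: I_cm = 0; centre at d = 0.597 m, so I = I_cm + Md² gives I = 0 + (4.36)(0.597)² = 1.5539 kg m^2.
Total I = 3.4127 + 0.62631 + 0.53002 + 1.5539 = 6.123 kg m^2.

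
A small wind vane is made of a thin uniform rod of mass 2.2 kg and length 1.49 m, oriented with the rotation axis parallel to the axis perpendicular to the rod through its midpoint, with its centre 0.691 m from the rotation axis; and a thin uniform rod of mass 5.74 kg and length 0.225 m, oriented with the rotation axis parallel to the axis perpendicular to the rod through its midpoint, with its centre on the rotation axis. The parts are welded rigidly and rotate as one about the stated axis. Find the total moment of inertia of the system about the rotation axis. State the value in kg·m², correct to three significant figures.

1.48

Thin rod: I_cm = (1/12)ML² = (1/12)(2.2)(1.49)² = 0.40702 kg·m²; centre at d = 0.691 m, so I = I_cm + Md² gives I = 0.40702 + (2.2)(0.691)² = 1.4575 kg·m².
Thin rod: I_cm = (1/12)ML² = (1/12)(5.74)(0.225)² = 0.024216 kg·m²; axis through the centre, so I = 0.024216 kg·m².
Total I = 1.4575 + 0.024216 = 1.4817 kg·m².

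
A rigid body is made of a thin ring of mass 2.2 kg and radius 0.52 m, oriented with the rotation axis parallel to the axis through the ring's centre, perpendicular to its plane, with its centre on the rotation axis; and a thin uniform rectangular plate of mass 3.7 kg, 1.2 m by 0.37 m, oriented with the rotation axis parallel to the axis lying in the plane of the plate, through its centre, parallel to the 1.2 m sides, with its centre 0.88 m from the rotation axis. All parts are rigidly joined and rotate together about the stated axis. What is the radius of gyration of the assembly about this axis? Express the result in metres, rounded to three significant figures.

Thin ring: I_cm = MR² = (2.2)(0.52)² = 0.59488 kg m²; axis through the centre, so I = 0.59488 kg m².
Rectangular plate: I_cm = (1/12)Mb² = (1/12)(3.7)(0.37)² = 0.042211 kg m²; centre at d = 0.88 m, so the parallel axis theorem gives I = 0.042211 + (3.7)(0.88)² = 2.9075 kg m².
Total I = 3.5024 kg m²; total mass M = 5.9 kg.
k = √(I/M) = √(3.5024/5.9) = 0.77047 m.

0.770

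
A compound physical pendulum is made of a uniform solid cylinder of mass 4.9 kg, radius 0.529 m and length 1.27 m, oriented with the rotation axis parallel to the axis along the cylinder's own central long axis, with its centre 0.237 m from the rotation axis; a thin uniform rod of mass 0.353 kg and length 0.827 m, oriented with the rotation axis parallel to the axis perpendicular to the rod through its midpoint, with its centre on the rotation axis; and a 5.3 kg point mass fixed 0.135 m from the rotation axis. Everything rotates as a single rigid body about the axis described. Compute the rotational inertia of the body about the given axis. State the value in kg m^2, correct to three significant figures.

Solid cylinder: I_cm = (1/2)MR² = (1/2)(4.9)(0.529)² = 0.68561 kg m^2; centre at d = 0.237 m, so the parallel axis theorem gives I = 0.68561 + (4.9)(0.237)² = 0.96084 kg m^2.
Thin rod: I_cm = (1/12)ML² = (1/12)(0.353)(0.827)² = 0.020119 kg m^2; axis through the centre, so I = 0.020119 kg m^2.
Point mass: I_cm = 0; centre at d = 0.135 m, so the parallel axis theorem gives I = 0 + (5.3)(0.135)² = 0.096593 kg m^2.
Total I = 0.96084 + 0.020119 + 0.096593 = 1.0775 kg m^2.

1.08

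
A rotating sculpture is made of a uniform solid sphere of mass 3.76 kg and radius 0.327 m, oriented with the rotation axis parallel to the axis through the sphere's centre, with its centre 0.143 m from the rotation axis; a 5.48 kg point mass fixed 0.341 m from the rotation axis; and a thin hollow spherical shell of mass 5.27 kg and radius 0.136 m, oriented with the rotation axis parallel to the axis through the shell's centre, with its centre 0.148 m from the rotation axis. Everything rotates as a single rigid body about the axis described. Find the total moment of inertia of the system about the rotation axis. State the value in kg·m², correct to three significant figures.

1.06

Solid sphere: I_cm = (2/5)MR² = (2/5)(3.76)(0.327)² = 0.16082 kg·m²; centre at d = 0.143 m, so the parallel axis theorem gives I = 0.16082 + (3.76)(0.143)² = 0.23771 kg·m².
Point mass: I_cm = 0; centre at d = 0.341 m, so the parallel axis theorem gives I = 0 + (5.48)(0.341)² = 0.63722 kg·m².
Spherical shell: I_cm = (2/3)MR² = (2/3)(5.27)(0.136)² = 0.064983 kg·m²; centre at d = 0.148 m, so the parallel axis theorem gives I = 0.064983 + (5.27)(0.148)² = 0.18042 kg·m².
Total I = 0.23771 + 0.63722 + 0.18042 = 1.0553 kg·m².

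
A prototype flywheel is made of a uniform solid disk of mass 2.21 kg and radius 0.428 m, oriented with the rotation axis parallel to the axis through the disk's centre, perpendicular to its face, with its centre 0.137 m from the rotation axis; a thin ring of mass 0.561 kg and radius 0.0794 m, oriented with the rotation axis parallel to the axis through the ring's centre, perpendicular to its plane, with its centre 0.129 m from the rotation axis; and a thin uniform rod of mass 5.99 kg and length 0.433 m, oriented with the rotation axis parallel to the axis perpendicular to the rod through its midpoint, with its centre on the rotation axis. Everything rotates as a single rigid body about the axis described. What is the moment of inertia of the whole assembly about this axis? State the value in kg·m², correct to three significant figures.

0.350

Solid disk: I_cm = (1/2)MR² = (1/2)(2.21)(0.428)² = 0.20242 kg·m²; centre at d = 0.137 m, so I = I_cm + Md² gives I = 0.20242 + (2.21)(0.137)² = 0.2439 kg·m².
Thin ring: I_cm = MR² = (0.561)(0.0794)² = 0.0035367 kg·m²; centre at d = 0.129 m, so I = I_cm + Md² gives I = 0.0035367 + (0.561)(0.129)² = 0.012872 kg·m².
Thin rod: I_cm = (1/12)ML² = (1/12)(5.99)(0.433)² = 0.093588 kg·m²; axis through the centre, so I = 0.093588 kg·m².
Total I = 0.2439 + 0.012872 + 0.093588 = 0.35036 kg·m².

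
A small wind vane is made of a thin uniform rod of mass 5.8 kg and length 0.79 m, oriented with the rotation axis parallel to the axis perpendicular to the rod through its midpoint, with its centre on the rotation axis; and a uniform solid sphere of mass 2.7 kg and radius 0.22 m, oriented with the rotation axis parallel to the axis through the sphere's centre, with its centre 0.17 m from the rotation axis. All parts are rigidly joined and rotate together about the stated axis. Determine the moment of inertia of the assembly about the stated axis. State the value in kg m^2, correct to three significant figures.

0.432

Thin rod: I_cm = (1/12)ML² = (1/12)(5.8)(0.79)² = 0.30165 kg m^2; axis through the centre, so I = 0.30165 kg m^2.
Solid sphere: I_cm = (2/5)MR² = (2/5)(2.7)(0.22)² = 0.052272 kg m^2; centre at d = 0.17 m, so I = I_cm + Md² gives I = 0.052272 + (2.7)(0.17)² = 0.1303 kg m^2.
Total I = 0.30165 + 0.1303 = 0.43195 kg m^2.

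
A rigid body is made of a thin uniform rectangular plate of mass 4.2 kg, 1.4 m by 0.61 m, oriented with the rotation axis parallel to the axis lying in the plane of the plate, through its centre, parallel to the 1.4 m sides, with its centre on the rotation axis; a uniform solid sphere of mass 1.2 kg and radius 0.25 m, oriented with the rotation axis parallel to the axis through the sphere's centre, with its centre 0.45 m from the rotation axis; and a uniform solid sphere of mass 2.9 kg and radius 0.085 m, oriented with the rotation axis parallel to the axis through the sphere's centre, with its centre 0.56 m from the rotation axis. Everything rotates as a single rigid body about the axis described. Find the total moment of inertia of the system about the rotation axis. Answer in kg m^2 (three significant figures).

Rectangular plate: I_cm = (1/12)Mb² = (1/12)(4.2)(0.61)² = 0.13023 kg m^2; axis through the centre, so I = 0.13023 kg m^2.
Solid sphere: I_cm = (2/5)MR² = (2/5)(1.2)(0.25)² = 0.03 kg m^2; centre at d = 0.45 m, so the parallel axis theorem gives I = 0.03 + (1.2)(0.45)² = 0.273 kg m^2.
Solid sphere: I_cm = (2/5)MR² = (2/5)(2.9)(0.085)² = 0.008381 kg m^2; centre at d = 0.56 m, so the parallel axis theorem gives I = 0.008381 + (2.9)(0.56)² = 0.91782 kg m^2.
Total I = 0.13023 + 0.273 + 0.91782 = 1.3211 kg m^2.

1.32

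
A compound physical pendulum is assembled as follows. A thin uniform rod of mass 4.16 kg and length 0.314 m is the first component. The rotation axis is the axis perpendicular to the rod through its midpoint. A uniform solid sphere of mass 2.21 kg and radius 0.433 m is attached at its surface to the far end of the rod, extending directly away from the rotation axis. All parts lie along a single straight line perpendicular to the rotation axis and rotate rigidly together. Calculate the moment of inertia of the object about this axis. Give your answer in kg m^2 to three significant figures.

0.969

Thin rod: I_cm = (1/12)ML² = (1/12)(4.16)(0.314)² = 0.03418 kg m^2; axis through the centre, so I = 0.03418 kg m^2.
Solid sphere: I_cm = (2/5)MR² = (2/5)(2.21)(0.433)² = 0.16574 kg m^2; centre at d = 0.157 + 0.433 = 0.59 m, so I = I_cm + Md² gives I = 0.16574 + (2.21)(0.59)² = 0.93504 kg m^2.
Total I = 0.03418 + 0.93504 = 0.96922 kg m^2.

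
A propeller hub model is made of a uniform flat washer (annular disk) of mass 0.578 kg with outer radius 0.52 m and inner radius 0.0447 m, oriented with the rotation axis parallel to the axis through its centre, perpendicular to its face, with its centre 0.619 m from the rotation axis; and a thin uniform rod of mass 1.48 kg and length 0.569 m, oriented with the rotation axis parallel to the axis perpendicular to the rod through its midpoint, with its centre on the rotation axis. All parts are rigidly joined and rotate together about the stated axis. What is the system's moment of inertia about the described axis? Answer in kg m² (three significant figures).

0.340

Annular disk: I_cm = (1/2)M(R²+r²) = (1/2)(0.578)[(0.52)² + (0.0447)²] = 0.078723 kg m²; centre at d = 0.619 m, so the parallel axis theorem gives I = 0.078723 + (0.578)(0.619)² = 0.30019 kg m².
Thin rod: I_cm = (1/12)ML² = (1/12)(1.48)(0.569)² = 0.039931 kg m²; axis through the centre, so I = 0.039931 kg m².
Total I = 0.30019 + 0.039931 = 0.34012 kg m².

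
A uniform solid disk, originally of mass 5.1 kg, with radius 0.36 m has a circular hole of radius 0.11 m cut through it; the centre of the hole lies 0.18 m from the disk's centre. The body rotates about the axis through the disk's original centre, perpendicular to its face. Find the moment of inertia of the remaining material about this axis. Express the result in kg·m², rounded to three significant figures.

Unpierced body about its centre: I₀ = (1/2)MR² = (1/2)(5.1)(0.36)² = 0.33048 kg·m².
The removed disk has mass m = M·(r/R)² = (5.1)(0.11/0.36)² = 0.47616 kg (same uniform areal density).
Its moment of inertia about the rotation axis (parallel-axis theorem): I_hole = (1/2)mr² + md² = (1/2)(0.47616)(0.11)² + (0.47616)(0.18)² = 0.018308 kg·m².
Treating the hole as negative mass, I = I₀ − I_hole = 0.33048 − 0.018308 = 0.31217 kg·m².

0.312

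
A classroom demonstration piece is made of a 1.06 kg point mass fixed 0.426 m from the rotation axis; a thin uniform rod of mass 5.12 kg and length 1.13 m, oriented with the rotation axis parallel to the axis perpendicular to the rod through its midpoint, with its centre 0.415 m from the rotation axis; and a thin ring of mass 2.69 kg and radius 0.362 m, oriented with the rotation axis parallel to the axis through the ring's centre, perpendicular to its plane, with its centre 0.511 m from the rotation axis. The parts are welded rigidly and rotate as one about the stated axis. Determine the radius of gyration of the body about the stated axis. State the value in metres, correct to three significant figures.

Point mass: I_cm = 0; centre at d = 0.426 m, so the parallel axis theorem gives I = 0 + (1.06)(0.426)² = 0.19236 kg·m².
Thin rod: I_cm = (1/12)ML² = (1/12)(5.12)(1.13)² = 0.54481 kg·m²; centre at d = 0.415 m, so the parallel axis theorem gives I = 0.54481 + (5.12)(0.415)² = 1.4266 kg·m².
Thin ring: I_cm = MR² = (2.69)(0.362)² = 0.35251 kg·m²; centre at d = 0.511 m, so the parallel axis theorem gives I = 0.35251 + (2.69)(0.511)² = 1.0549 kg·m².
Total I = 2.6739 kg·m²; total mass M = 8.87 kg.
k = √(I/M) = √(2.6739/8.87) = 0.54905 m.

0.549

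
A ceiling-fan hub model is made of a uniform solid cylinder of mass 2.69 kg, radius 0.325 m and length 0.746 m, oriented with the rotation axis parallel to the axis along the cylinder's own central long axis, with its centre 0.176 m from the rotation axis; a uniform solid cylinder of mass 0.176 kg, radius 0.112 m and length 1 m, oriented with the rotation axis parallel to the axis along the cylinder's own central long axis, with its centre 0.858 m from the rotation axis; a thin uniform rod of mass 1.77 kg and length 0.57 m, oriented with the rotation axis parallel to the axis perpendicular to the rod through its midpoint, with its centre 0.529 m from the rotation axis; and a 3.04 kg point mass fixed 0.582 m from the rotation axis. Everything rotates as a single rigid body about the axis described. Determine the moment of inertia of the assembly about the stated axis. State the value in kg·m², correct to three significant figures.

1.93

Solid cylinder: I_cm = (1/2)MR² = (1/2)(2.69)(0.325)² = 0.14207 kg·m²; centre at d = 0.176 m, so I = I_cm + Md² gives I = 0.14207 + (2.69)(0.176)² = 0.22539 kg·m².
Solid cylinder: I_cm = (1/2)MR² = (1/2)(0.176)(0.112)² = 0.0011039 kg·m²; centre at d = 0.858 m, so I = I_cm + Md² gives I = 0.0011039 + (0.176)(0.858)² = 0.13067 kg·m².
Thin rod: I_cm = (1/12)ML² = (1/12)(1.77)(0.57)² = 0.047923 kg·m²; centre at d = 0.529 m, so I = I_cm + Md² gives I = 0.047923 + (1.77)(0.529)² = 0.54324 kg·m².
Point mass: I_cm = 0; centre at d = 0.582 m, so I = I_cm + Md² gives I = 0 + (3.04)(0.582)² = 1.0297 kg·m².
Total I = 0.22539 + 0.13067 + 0.54324 + 1.0297 = 1.929 kg·m².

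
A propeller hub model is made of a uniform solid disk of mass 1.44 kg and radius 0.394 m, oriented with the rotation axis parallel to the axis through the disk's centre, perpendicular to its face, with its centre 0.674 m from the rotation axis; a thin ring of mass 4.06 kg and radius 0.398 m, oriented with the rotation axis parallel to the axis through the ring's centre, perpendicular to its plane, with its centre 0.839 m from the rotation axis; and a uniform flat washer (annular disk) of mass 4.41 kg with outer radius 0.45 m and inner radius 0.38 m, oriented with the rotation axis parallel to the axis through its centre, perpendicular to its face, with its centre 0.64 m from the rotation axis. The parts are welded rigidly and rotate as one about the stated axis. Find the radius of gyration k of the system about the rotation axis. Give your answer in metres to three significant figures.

Solid disk: I_cm = (1/2)MR² = (1/2)(1.44)(0.394)² = 0.11177 kg·m²; centre at d = 0.674 m, so the parallel axis theorem gives I = 0.11177 + (1.44)(0.674)² = 0.76593 kg·m².
Thin ring: I_cm = MR² = (4.06)(0.398)² = 0.64312 kg·m²; centre at d = 0.839 m, so the parallel axis theorem gives I = 0.64312 + (4.06)(0.839)² = 3.501 kg·m².
Annular disk: I_cm = (1/2)M(R²+r²) = (1/2)(4.41)[(0.45)² + (0.38)²] = 0.76491 kg·m²; centre at d = 0.64 m, so the parallel axis theorem gives I = 0.76491 + (4.41)(0.64)² = 2.5713 kg·m².
Total I = 6.8382 kg·m²; total mass M = 9.91 kg.
k = √(I/M) = √(6.8382/9.91) = 0.83068 m.

0.831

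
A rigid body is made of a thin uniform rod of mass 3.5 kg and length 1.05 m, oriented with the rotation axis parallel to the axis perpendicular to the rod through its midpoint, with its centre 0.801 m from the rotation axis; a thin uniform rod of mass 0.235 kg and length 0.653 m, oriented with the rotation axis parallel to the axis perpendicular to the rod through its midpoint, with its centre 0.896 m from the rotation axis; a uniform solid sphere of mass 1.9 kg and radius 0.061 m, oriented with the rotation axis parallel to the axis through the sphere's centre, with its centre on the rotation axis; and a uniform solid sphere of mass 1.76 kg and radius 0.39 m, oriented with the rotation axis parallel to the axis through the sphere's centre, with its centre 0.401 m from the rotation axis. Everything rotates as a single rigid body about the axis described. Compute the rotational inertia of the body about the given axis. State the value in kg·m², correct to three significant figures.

Thin rod: I_cm = (1/12)ML² = (1/12)(3.5)(1.05)² = 0.32156 kg·m²; centre at d = 0.801 m, so the parallel axis theorem gives I = 0.32156 + (3.5)(0.801)² = 2.5672 kg·m².
Thin rod: I_cm = (1/12)ML² = (1/12)(0.235)(0.653)² = 0.0083505 kg·m²; centre at d = 0.896 m, so the parallel axis theorem gives I = 0.0083505 + (0.235)(0.896)² = 0.19701 kg·m².
Solid sphere: I_cm = (2/5)MR² = (2/5)(1.9)(0.061)² = 0.002828 kg·m²; axis through the centre, so I = 0.002828 kg·m².
Solid sphere: I_cm = (2/5)MR² = (2/5)(1.76)(0.39)² = 0.10708 kg·m²; centre at d = 0.401 m, so the parallel axis theorem gives I = 0.10708 + (1.76)(0.401)² = 0.39009 kg·m².
Total I = 2.5672 + 0.19701 + 0.002828 + 0.39009 = 3.1571 kg·m².

3.16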